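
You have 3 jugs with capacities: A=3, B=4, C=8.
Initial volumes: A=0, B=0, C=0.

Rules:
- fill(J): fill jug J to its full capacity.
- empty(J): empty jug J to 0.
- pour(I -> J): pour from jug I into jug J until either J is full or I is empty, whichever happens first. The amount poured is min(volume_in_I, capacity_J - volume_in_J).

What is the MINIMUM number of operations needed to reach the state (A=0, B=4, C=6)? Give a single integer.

Answer: 5

Derivation:
BFS from (A=0, B=0, C=0). One shortest path:
  1. fill(A) -> (A=3 B=0 C=0)
  2. fill(B) -> (A=3 B=4 C=0)
  3. pour(A -> C) -> (A=0 B=4 C=3)
  4. fill(A) -> (A=3 B=4 C=3)
  5. pour(A -> C) -> (A=0 B=4 C=6)
Reached target in 5 moves.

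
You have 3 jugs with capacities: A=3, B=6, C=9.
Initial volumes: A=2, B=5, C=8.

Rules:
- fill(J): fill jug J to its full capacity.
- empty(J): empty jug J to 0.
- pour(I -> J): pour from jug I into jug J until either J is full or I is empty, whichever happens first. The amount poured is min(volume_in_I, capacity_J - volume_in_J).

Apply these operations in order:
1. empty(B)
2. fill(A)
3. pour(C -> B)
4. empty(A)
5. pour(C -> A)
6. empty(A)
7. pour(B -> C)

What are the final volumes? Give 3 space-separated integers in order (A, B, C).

Answer: 0 0 6

Derivation:
Step 1: empty(B) -> (A=2 B=0 C=8)
Step 2: fill(A) -> (A=3 B=0 C=8)
Step 3: pour(C -> B) -> (A=3 B=6 C=2)
Step 4: empty(A) -> (A=0 B=6 C=2)
Step 5: pour(C -> A) -> (A=2 B=6 C=0)
Step 6: empty(A) -> (A=0 B=6 C=0)
Step 7: pour(B -> C) -> (A=0 B=0 C=6)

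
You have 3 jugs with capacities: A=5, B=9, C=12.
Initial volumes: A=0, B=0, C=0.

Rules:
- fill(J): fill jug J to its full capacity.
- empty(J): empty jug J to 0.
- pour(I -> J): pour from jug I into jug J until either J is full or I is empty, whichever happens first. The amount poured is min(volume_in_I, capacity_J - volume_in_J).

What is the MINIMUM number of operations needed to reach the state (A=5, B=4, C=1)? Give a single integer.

Answer: 6

Derivation:
BFS from (A=0, B=0, C=0). One shortest path:
  1. fill(A) -> (A=5 B=0 C=0)
  2. pour(A -> B) -> (A=0 B=5 C=0)
  3. fill(A) -> (A=5 B=5 C=0)
  4. pour(A -> B) -> (A=1 B=9 C=0)
  5. pour(A -> C) -> (A=0 B=9 C=1)
  6. pour(B -> A) -> (A=5 B=4 C=1)
Reached target in 6 moves.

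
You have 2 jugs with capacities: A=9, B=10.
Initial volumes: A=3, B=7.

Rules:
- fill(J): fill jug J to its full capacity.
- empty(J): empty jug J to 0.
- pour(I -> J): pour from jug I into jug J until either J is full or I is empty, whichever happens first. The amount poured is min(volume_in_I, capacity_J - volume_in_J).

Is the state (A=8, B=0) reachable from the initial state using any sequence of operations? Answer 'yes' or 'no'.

Answer: yes

Derivation:
BFS from (A=3, B=7):
  1. fill(A) -> (A=9 B=7)
  2. empty(B) -> (A=9 B=0)
  3. pour(A -> B) -> (A=0 B=9)
  4. fill(A) -> (A=9 B=9)
  5. pour(A -> B) -> (A=8 B=10)
  6. empty(B) -> (A=8 B=0)
Target reached → yes.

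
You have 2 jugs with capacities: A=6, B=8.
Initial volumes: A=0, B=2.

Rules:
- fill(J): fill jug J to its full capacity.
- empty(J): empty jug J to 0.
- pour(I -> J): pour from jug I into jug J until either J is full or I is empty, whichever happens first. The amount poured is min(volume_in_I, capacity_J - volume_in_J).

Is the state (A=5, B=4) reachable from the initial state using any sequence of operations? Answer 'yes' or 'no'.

Answer: no

Derivation:
BFS explored all 14 reachable states.
Reachable set includes: (0,0), (0,2), (0,4), (0,6), (0,8), (2,0), (2,8), (4,0), (4,8), (6,0), (6,2), (6,4) ...
Target (A=5, B=4) not in reachable set → no.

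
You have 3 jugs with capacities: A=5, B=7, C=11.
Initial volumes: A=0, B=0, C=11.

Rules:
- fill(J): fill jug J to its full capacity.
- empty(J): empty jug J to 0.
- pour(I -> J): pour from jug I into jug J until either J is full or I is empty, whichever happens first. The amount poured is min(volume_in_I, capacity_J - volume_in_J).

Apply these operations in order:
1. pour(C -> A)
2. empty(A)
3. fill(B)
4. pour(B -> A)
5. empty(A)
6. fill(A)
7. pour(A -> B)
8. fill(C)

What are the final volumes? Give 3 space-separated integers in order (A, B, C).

Answer: 0 7 11

Derivation:
Step 1: pour(C -> A) -> (A=5 B=0 C=6)
Step 2: empty(A) -> (A=0 B=0 C=6)
Step 3: fill(B) -> (A=0 B=7 C=6)
Step 4: pour(B -> A) -> (A=5 B=2 C=6)
Step 5: empty(A) -> (A=0 B=2 C=6)
Step 6: fill(A) -> (A=5 B=2 C=6)
Step 7: pour(A -> B) -> (A=0 B=7 C=6)
Step 8: fill(C) -> (A=0 B=7 C=11)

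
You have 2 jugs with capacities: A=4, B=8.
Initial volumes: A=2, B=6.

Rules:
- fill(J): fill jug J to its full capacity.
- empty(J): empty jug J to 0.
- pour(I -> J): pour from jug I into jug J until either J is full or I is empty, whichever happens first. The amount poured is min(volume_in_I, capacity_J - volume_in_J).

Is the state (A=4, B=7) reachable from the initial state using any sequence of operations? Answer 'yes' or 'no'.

Answer: no

Derivation:
BFS explored all 13 reachable states.
Reachable set includes: (0,0), (0,2), (0,4), (0,6), (0,8), (2,0), (2,6), (2,8), (4,0), (4,2), (4,4), (4,6) ...
Target (A=4, B=7) not in reachable set → no.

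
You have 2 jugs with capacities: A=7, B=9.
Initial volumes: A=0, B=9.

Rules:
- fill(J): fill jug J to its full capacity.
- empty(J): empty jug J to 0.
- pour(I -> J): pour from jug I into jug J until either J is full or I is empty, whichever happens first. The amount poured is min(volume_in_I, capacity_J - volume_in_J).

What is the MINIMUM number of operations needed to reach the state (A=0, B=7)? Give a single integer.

BFS from (A=0, B=9). One shortest path:
  1. fill(A) -> (A=7 B=9)
  2. empty(B) -> (A=7 B=0)
  3. pour(A -> B) -> (A=0 B=7)
Reached target in 3 moves.

Answer: 3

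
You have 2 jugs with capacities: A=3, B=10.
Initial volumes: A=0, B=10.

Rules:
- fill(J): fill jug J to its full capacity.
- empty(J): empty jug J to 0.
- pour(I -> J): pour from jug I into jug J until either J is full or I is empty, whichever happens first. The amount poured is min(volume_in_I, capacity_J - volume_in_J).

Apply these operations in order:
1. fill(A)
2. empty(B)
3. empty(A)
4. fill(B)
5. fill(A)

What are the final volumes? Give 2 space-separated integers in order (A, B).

Step 1: fill(A) -> (A=3 B=10)
Step 2: empty(B) -> (A=3 B=0)
Step 3: empty(A) -> (A=0 B=0)
Step 4: fill(B) -> (A=0 B=10)
Step 5: fill(A) -> (A=3 B=10)

Answer: 3 10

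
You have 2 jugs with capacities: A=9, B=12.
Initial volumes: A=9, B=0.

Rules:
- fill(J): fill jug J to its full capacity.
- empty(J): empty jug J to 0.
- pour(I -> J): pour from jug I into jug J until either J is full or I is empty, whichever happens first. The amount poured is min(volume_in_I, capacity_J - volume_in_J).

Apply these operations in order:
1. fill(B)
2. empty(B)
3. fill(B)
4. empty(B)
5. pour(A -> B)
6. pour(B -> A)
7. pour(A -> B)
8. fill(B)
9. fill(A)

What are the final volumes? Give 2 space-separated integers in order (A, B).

Step 1: fill(B) -> (A=9 B=12)
Step 2: empty(B) -> (A=9 B=0)
Step 3: fill(B) -> (A=9 B=12)
Step 4: empty(B) -> (A=9 B=0)
Step 5: pour(A -> B) -> (A=0 B=9)
Step 6: pour(B -> A) -> (A=9 B=0)
Step 7: pour(A -> B) -> (A=0 B=9)
Step 8: fill(B) -> (A=0 B=12)
Step 9: fill(A) -> (A=9 B=12)

Answer: 9 12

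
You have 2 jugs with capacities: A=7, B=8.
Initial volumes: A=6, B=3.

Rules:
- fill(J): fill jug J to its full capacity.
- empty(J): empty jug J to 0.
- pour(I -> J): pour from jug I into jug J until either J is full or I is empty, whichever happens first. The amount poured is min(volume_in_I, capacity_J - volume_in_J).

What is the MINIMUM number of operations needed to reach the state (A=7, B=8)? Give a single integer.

BFS from (A=6, B=3). One shortest path:
  1. fill(A) -> (A=7 B=3)
  2. fill(B) -> (A=7 B=8)
Reached target in 2 moves.

Answer: 2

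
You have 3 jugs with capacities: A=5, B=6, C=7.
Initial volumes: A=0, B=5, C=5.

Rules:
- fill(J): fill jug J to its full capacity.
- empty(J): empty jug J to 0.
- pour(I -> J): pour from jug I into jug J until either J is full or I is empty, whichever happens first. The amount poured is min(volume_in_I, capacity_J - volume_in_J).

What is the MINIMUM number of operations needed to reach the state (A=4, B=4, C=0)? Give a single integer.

Answer: 4

Derivation:
BFS from (A=0, B=5, C=5). One shortest path:
  1. fill(A) -> (A=5 B=5 C=5)
  2. pour(A -> B) -> (A=4 B=6 C=5)
  3. pour(B -> C) -> (A=4 B=4 C=7)
  4. empty(C) -> (A=4 B=4 C=0)
Reached target in 4 moves.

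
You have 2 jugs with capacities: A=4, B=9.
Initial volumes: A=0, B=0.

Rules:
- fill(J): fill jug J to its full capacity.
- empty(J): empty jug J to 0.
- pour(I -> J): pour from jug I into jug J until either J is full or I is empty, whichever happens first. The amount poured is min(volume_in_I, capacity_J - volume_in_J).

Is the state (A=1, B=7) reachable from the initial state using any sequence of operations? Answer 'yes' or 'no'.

Answer: no

Derivation:
BFS explored all 26 reachable states.
Reachable set includes: (0,0), (0,1), (0,2), (0,3), (0,4), (0,5), (0,6), (0,7), (0,8), (0,9), (1,0), (1,9) ...
Target (A=1, B=7) not in reachable set → no.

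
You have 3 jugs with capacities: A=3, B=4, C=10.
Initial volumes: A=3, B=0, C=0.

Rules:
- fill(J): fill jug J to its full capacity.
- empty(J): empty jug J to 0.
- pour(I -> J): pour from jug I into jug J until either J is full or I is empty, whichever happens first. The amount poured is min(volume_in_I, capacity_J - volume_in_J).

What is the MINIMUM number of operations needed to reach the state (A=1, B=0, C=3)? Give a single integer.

Answer: 5

Derivation:
BFS from (A=3, B=0, C=0). One shortest path:
  1. empty(A) -> (A=0 B=0 C=0)
  2. fill(B) -> (A=0 B=4 C=0)
  3. pour(B -> A) -> (A=3 B=1 C=0)
  4. pour(A -> C) -> (A=0 B=1 C=3)
  5. pour(B -> A) -> (A=1 B=0 C=3)
Reached target in 5 moves.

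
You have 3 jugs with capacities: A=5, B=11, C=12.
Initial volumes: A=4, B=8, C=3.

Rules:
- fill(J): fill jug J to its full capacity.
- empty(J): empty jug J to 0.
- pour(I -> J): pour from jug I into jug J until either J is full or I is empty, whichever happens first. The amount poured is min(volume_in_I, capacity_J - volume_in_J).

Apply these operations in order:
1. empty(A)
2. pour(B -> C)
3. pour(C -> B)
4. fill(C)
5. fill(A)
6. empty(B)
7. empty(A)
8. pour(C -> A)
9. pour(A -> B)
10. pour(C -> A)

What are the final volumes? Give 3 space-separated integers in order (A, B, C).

Answer: 5 5 2

Derivation:
Step 1: empty(A) -> (A=0 B=8 C=3)
Step 2: pour(B -> C) -> (A=0 B=0 C=11)
Step 3: pour(C -> B) -> (A=0 B=11 C=0)
Step 4: fill(C) -> (A=0 B=11 C=12)
Step 5: fill(A) -> (A=5 B=11 C=12)
Step 6: empty(B) -> (A=5 B=0 C=12)
Step 7: empty(A) -> (A=0 B=0 C=12)
Step 8: pour(C -> A) -> (A=5 B=0 C=7)
Step 9: pour(A -> B) -> (A=0 B=5 C=7)
Step 10: pour(C -> A) -> (A=5 B=5 C=2)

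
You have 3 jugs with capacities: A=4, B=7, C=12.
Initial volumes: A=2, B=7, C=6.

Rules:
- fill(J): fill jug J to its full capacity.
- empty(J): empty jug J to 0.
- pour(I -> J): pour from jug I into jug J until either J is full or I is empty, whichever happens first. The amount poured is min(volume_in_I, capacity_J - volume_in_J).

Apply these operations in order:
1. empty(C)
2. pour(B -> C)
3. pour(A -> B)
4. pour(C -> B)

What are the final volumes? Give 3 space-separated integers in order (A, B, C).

Answer: 0 7 2

Derivation:
Step 1: empty(C) -> (A=2 B=7 C=0)
Step 2: pour(B -> C) -> (A=2 B=0 C=7)
Step 3: pour(A -> B) -> (A=0 B=2 C=7)
Step 4: pour(C -> B) -> (A=0 B=7 C=2)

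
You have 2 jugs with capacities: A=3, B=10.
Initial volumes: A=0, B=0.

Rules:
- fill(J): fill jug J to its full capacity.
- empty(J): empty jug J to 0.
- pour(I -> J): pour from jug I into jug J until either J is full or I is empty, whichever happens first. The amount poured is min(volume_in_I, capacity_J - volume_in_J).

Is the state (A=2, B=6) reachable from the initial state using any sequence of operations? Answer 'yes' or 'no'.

Answer: no

Derivation:
BFS explored all 26 reachable states.
Reachable set includes: (0,0), (0,1), (0,2), (0,3), (0,4), (0,5), (0,6), (0,7), (0,8), (0,9), (0,10), (1,0) ...
Target (A=2, B=6) not in reachable set → no.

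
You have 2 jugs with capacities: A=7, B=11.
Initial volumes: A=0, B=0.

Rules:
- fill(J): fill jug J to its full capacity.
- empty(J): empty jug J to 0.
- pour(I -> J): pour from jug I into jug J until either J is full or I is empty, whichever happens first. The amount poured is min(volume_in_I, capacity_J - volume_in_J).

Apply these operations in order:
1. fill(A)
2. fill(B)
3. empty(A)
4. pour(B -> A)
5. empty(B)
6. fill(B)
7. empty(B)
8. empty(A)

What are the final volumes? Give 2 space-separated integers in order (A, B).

Step 1: fill(A) -> (A=7 B=0)
Step 2: fill(B) -> (A=7 B=11)
Step 3: empty(A) -> (A=0 B=11)
Step 4: pour(B -> A) -> (A=7 B=4)
Step 5: empty(B) -> (A=7 B=0)
Step 6: fill(B) -> (A=7 B=11)
Step 7: empty(B) -> (A=7 B=0)
Step 8: empty(A) -> (A=0 B=0)

Answer: 0 0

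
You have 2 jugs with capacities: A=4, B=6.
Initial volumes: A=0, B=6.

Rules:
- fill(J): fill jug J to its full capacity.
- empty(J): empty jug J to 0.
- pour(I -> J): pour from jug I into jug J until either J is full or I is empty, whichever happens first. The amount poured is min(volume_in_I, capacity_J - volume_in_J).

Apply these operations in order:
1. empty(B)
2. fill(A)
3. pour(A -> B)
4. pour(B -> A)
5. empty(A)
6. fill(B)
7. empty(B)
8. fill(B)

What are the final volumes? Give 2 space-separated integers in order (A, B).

Answer: 0 6

Derivation:
Step 1: empty(B) -> (A=0 B=0)
Step 2: fill(A) -> (A=4 B=0)
Step 3: pour(A -> B) -> (A=0 B=4)
Step 4: pour(B -> A) -> (A=4 B=0)
Step 5: empty(A) -> (A=0 B=0)
Step 6: fill(B) -> (A=0 B=6)
Step 7: empty(B) -> (A=0 B=0)
Step 8: fill(B) -> (A=0 B=6)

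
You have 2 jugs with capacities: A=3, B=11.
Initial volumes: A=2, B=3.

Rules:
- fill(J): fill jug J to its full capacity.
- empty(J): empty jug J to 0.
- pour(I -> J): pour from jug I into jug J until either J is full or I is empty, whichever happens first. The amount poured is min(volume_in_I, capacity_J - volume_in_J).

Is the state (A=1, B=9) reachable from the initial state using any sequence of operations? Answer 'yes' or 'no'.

Answer: no

Derivation:
BFS explored all 29 reachable states.
Reachable set includes: (0,0), (0,1), (0,2), (0,3), (0,4), (0,5), (0,6), (0,7), (0,8), (0,9), (0,10), (0,11) ...
Target (A=1, B=9) not in reachable set → no.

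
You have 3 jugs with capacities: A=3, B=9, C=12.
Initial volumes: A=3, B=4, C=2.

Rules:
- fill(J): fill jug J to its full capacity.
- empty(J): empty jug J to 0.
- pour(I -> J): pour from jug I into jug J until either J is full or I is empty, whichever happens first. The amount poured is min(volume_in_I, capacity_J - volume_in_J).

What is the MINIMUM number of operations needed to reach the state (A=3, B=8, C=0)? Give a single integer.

BFS from (A=3, B=4, C=2). One shortest path:
  1. empty(A) -> (A=0 B=4 C=2)
  2. fill(B) -> (A=0 B=9 C=2)
  3. pour(B -> A) -> (A=3 B=6 C=2)
  4. pour(C -> B) -> (A=3 B=8 C=0)
Reached target in 4 moves.

Answer: 4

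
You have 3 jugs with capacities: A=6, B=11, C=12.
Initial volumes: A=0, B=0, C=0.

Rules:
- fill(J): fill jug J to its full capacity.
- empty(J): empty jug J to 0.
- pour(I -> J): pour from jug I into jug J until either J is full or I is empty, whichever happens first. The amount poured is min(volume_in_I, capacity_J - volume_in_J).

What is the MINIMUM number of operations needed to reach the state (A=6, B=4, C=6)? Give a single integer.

Answer: 7

Derivation:
BFS from (A=0, B=0, C=0). One shortest path:
  1. fill(B) -> (A=0 B=11 C=0)
  2. pour(B -> A) -> (A=6 B=5 C=0)
  3. empty(A) -> (A=0 B=5 C=0)
  4. pour(B -> C) -> (A=0 B=0 C=5)
  5. fill(B) -> (A=0 B=11 C=5)
  6. pour(B -> C) -> (A=0 B=4 C=12)
  7. pour(C -> A) -> (A=6 B=4 C=6)
Reached target in 7 moves.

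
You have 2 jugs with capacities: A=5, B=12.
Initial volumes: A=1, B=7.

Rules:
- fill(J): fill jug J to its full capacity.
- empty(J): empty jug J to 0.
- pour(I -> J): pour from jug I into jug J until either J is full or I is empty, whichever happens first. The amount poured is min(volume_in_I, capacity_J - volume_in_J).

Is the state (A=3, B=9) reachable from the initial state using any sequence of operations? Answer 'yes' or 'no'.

BFS explored all 35 reachable states.
Reachable set includes: (0,0), (0,1), (0,2), (0,3), (0,4), (0,5), (0,6), (0,7), (0,8), (0,9), (0,10), (0,11) ...
Target (A=3, B=9) not in reachable set → no.

Answer: no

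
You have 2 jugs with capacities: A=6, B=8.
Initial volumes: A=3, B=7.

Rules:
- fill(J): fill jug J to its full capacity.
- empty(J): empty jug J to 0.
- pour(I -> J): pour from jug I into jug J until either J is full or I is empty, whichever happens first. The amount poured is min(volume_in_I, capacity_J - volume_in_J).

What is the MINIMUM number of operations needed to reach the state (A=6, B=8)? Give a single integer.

Answer: 2

Derivation:
BFS from (A=3, B=7). One shortest path:
  1. fill(A) -> (A=6 B=7)
  2. fill(B) -> (A=6 B=8)
Reached target in 2 moves.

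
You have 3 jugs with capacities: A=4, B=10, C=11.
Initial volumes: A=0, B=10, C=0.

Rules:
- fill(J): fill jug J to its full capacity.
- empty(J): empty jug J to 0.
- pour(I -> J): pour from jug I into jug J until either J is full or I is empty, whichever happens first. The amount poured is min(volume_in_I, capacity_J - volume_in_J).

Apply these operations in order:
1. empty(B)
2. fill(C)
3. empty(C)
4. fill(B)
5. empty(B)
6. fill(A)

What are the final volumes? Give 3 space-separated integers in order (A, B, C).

Step 1: empty(B) -> (A=0 B=0 C=0)
Step 2: fill(C) -> (A=0 B=0 C=11)
Step 3: empty(C) -> (A=0 B=0 C=0)
Step 4: fill(B) -> (A=0 B=10 C=0)
Step 5: empty(B) -> (A=0 B=0 C=0)
Step 6: fill(A) -> (A=4 B=0 C=0)

Answer: 4 0 0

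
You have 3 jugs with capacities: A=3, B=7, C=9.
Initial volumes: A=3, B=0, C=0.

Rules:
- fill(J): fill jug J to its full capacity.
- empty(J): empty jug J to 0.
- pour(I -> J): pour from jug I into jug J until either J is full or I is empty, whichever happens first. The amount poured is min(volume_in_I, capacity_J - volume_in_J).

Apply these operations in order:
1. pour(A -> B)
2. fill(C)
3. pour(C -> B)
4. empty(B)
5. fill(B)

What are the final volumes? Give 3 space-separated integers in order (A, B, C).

Answer: 0 7 5

Derivation:
Step 1: pour(A -> B) -> (A=0 B=3 C=0)
Step 2: fill(C) -> (A=0 B=3 C=9)
Step 3: pour(C -> B) -> (A=0 B=7 C=5)
Step 4: empty(B) -> (A=0 B=0 C=5)
Step 5: fill(B) -> (A=0 B=7 C=5)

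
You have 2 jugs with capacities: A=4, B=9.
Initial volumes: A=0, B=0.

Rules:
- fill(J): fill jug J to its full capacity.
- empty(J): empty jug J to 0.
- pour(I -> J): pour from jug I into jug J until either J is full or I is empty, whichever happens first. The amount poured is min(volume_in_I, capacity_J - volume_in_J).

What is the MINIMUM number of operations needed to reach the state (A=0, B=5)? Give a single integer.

BFS from (A=0, B=0). One shortest path:
  1. fill(B) -> (A=0 B=9)
  2. pour(B -> A) -> (A=4 B=5)
  3. empty(A) -> (A=0 B=5)
Reached target in 3 moves.

Answer: 3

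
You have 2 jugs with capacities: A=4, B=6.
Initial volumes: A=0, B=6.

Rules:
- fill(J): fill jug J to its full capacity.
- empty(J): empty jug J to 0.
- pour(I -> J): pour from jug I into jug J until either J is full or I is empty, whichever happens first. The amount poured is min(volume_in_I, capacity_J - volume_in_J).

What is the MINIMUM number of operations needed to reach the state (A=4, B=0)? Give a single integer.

BFS from (A=0, B=6). One shortest path:
  1. fill(A) -> (A=4 B=6)
  2. empty(B) -> (A=4 B=0)
Reached target in 2 moves.

Answer: 2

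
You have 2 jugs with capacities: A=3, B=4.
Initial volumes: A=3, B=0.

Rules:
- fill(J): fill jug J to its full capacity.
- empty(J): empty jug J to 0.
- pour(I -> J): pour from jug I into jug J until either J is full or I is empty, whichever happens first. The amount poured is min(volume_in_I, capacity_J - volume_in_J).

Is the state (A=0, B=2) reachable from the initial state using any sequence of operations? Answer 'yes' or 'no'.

Answer: yes

Derivation:
BFS from (A=3, B=0):
  1. pour(A -> B) -> (A=0 B=3)
  2. fill(A) -> (A=3 B=3)
  3. pour(A -> B) -> (A=2 B=4)
  4. empty(B) -> (A=2 B=0)
  5. pour(A -> B) -> (A=0 B=2)
Target reached → yes.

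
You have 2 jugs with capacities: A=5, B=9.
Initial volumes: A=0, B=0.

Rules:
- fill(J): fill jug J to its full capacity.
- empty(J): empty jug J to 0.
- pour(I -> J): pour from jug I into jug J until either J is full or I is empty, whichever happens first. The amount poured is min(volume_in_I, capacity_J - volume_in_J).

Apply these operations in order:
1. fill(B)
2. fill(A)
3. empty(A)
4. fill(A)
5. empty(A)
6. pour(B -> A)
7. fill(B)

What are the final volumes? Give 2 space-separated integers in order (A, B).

Step 1: fill(B) -> (A=0 B=9)
Step 2: fill(A) -> (A=5 B=9)
Step 3: empty(A) -> (A=0 B=9)
Step 4: fill(A) -> (A=5 B=9)
Step 5: empty(A) -> (A=0 B=9)
Step 6: pour(B -> A) -> (A=5 B=4)
Step 7: fill(B) -> (A=5 B=9)

Answer: 5 9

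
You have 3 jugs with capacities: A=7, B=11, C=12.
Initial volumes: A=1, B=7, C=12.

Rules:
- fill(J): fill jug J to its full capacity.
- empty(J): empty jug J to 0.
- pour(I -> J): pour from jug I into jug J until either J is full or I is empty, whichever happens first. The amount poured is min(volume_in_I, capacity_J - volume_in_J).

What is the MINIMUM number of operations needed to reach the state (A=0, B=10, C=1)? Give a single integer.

BFS from (A=1, B=7, C=12). One shortest path:
  1. fill(B) -> (A=1 B=11 C=12)
  2. empty(C) -> (A=1 B=11 C=0)
  3. pour(B -> C) -> (A=1 B=0 C=11)
  4. fill(B) -> (A=1 B=11 C=11)
  5. pour(B -> C) -> (A=1 B=10 C=12)
  6. empty(C) -> (A=1 B=10 C=0)
  7. pour(A -> C) -> (A=0 B=10 C=1)
Reached target in 7 moves.

Answer: 7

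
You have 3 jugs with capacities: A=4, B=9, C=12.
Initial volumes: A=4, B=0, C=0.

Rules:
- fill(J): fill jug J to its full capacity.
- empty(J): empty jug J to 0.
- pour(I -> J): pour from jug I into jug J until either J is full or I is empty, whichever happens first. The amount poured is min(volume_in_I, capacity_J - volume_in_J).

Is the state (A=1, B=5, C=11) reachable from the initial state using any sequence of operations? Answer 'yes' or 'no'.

BFS explored all 386 reachable states.
Reachable set includes: (0,0,0), (0,0,1), (0,0,2), (0,0,3), (0,0,4), (0,0,5), (0,0,6), (0,0,7), (0,0,8), (0,0,9), (0,0,10), (0,0,11) ...
Target (A=1, B=5, C=11) not in reachable set → no.

Answer: no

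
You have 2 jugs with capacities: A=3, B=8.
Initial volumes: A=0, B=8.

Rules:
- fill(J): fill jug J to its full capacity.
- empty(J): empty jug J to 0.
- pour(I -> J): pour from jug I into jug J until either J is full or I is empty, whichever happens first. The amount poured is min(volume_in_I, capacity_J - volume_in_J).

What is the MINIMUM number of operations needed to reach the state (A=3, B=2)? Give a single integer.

Answer: 3

Derivation:
BFS from (A=0, B=8). One shortest path:
  1. pour(B -> A) -> (A=3 B=5)
  2. empty(A) -> (A=0 B=5)
  3. pour(B -> A) -> (A=3 B=2)
Reached target in 3 moves.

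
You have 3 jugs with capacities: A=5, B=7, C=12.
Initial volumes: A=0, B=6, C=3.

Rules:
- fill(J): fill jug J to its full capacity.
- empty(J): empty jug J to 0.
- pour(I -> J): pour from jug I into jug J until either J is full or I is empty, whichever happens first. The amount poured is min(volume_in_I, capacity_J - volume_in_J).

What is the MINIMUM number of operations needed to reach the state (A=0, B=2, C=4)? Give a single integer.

Answer: 6

Derivation:
BFS from (A=0, B=6, C=3). One shortest path:
  1. fill(A) -> (A=5 B=6 C=3)
  2. empty(C) -> (A=5 B=6 C=0)
  3. pour(A -> B) -> (A=4 B=7 C=0)
  4. pour(A -> C) -> (A=0 B=7 C=4)
  5. pour(B -> A) -> (A=5 B=2 C=4)
  6. empty(A) -> (A=0 B=2 C=4)
Reached target in 6 moves.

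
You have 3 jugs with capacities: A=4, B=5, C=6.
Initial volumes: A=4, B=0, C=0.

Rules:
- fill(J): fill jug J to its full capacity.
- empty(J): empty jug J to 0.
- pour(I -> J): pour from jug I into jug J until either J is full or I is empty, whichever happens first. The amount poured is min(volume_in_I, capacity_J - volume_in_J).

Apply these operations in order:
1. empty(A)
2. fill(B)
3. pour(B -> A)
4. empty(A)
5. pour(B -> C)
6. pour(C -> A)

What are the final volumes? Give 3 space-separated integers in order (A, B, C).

Answer: 1 0 0

Derivation:
Step 1: empty(A) -> (A=0 B=0 C=0)
Step 2: fill(B) -> (A=0 B=5 C=0)
Step 3: pour(B -> A) -> (A=4 B=1 C=0)
Step 4: empty(A) -> (A=0 B=1 C=0)
Step 5: pour(B -> C) -> (A=0 B=0 C=1)
Step 6: pour(C -> A) -> (A=1 B=0 C=0)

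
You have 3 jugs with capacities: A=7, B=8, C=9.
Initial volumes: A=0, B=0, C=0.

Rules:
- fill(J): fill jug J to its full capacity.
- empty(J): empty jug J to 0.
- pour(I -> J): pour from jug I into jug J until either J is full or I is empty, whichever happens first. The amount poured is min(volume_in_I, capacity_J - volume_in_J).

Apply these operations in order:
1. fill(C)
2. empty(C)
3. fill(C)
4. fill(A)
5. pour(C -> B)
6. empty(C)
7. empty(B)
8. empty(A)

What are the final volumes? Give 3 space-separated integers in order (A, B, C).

Step 1: fill(C) -> (A=0 B=0 C=9)
Step 2: empty(C) -> (A=0 B=0 C=0)
Step 3: fill(C) -> (A=0 B=0 C=9)
Step 4: fill(A) -> (A=7 B=0 C=9)
Step 5: pour(C -> B) -> (A=7 B=8 C=1)
Step 6: empty(C) -> (A=7 B=8 C=0)
Step 7: empty(B) -> (A=7 B=0 C=0)
Step 8: empty(A) -> (A=0 B=0 C=0)

Answer: 0 0 0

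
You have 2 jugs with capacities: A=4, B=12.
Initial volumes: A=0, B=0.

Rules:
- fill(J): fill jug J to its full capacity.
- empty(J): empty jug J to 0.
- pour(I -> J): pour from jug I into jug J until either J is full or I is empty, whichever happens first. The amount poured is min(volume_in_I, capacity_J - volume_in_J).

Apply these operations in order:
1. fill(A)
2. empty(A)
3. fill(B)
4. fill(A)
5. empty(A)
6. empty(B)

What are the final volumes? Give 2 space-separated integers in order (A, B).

Answer: 0 0

Derivation:
Step 1: fill(A) -> (A=4 B=0)
Step 2: empty(A) -> (A=0 B=0)
Step 3: fill(B) -> (A=0 B=12)
Step 4: fill(A) -> (A=4 B=12)
Step 5: empty(A) -> (A=0 B=12)
Step 6: empty(B) -> (A=0 B=0)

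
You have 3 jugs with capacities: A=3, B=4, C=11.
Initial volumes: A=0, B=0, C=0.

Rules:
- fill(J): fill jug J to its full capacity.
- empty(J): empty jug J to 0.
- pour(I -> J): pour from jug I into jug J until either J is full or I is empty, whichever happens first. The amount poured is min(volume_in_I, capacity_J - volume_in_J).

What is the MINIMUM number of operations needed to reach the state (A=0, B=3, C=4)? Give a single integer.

BFS from (A=0, B=0, C=0). One shortest path:
  1. fill(A) -> (A=3 B=0 C=0)
  2. fill(B) -> (A=3 B=4 C=0)
  3. pour(B -> C) -> (A=3 B=0 C=4)
  4. pour(A -> B) -> (A=0 B=3 C=4)
Reached target in 4 moves.

Answer: 4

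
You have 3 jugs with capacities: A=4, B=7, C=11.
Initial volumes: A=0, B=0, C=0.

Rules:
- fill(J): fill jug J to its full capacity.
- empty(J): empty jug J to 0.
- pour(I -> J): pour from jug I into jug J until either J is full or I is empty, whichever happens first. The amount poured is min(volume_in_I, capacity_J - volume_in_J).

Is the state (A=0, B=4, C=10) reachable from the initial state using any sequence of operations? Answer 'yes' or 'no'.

BFS from (A=0, B=0, C=0):
  1. fill(B) -> (A=0 B=7 C=0)
  2. pour(B -> A) -> (A=4 B=3 C=0)
  3. pour(B -> C) -> (A=4 B=0 C=3)
  4. fill(B) -> (A=4 B=7 C=3)
  5. pour(B -> C) -> (A=4 B=0 C=10)
  6. pour(A -> B) -> (A=0 B=4 C=10)
Target reached → yes.

Answer: yes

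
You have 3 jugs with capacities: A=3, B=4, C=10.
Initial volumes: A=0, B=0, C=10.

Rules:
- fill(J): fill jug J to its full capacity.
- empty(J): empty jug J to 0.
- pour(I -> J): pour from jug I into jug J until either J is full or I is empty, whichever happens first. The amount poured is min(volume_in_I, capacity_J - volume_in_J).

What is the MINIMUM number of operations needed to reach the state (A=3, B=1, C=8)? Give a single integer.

BFS from (A=0, B=0, C=10). One shortest path:
  1. fill(B) -> (A=0 B=4 C=10)
  2. empty(C) -> (A=0 B=4 C=0)
  3. pour(B -> C) -> (A=0 B=0 C=4)
  4. fill(B) -> (A=0 B=4 C=4)
  5. pour(B -> C) -> (A=0 B=0 C=8)
  6. fill(B) -> (A=0 B=4 C=8)
  7. pour(B -> A) -> (A=3 B=1 C=8)
Reached target in 7 moves.

Answer: 7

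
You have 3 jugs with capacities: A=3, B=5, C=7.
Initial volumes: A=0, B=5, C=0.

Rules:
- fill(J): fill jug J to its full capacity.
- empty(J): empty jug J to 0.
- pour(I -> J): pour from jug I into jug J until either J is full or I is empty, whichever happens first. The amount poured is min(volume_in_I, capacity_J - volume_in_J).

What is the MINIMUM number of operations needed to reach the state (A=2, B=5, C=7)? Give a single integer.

Answer: 5

Derivation:
BFS from (A=0, B=5, C=0). One shortest path:
  1. empty(B) -> (A=0 B=0 C=0)
  2. fill(C) -> (A=0 B=0 C=7)
  3. pour(C -> B) -> (A=0 B=5 C=2)
  4. pour(C -> A) -> (A=2 B=5 C=0)
  5. fill(C) -> (A=2 B=5 C=7)
Reached target in 5 moves.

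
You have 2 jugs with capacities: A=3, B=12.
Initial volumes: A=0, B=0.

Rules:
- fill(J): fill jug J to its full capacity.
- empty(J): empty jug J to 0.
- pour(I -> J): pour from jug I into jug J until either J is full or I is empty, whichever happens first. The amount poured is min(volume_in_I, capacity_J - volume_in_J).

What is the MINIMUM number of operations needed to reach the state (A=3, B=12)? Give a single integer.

BFS from (A=0, B=0). One shortest path:
  1. fill(A) -> (A=3 B=0)
  2. fill(B) -> (A=3 B=12)
Reached target in 2 moves.

Answer: 2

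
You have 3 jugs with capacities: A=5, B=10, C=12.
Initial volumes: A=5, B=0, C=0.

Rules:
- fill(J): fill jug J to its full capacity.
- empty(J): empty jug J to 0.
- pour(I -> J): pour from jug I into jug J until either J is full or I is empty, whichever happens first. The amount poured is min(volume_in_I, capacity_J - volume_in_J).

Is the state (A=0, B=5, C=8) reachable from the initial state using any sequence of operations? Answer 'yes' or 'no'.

BFS from (A=5, B=0, C=0):
  1. fill(B) -> (A=5 B=10 C=0)
  2. pour(B -> C) -> (A=5 B=0 C=10)
  3. fill(B) -> (A=5 B=10 C=10)
  4. pour(B -> C) -> (A=5 B=8 C=12)
  5. empty(C) -> (A=5 B=8 C=0)
  6. pour(B -> C) -> (A=5 B=0 C=8)
  7. pour(A -> B) -> (A=0 B=5 C=8)
Target reached → yes.

Answer: yes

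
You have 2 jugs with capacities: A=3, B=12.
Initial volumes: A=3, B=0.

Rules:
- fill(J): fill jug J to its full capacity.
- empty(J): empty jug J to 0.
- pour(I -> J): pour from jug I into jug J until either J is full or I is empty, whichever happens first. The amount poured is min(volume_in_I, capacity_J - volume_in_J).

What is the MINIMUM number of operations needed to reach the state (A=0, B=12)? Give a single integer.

BFS from (A=3, B=0). One shortest path:
  1. empty(A) -> (A=0 B=0)
  2. fill(B) -> (A=0 B=12)
Reached target in 2 moves.

Answer: 2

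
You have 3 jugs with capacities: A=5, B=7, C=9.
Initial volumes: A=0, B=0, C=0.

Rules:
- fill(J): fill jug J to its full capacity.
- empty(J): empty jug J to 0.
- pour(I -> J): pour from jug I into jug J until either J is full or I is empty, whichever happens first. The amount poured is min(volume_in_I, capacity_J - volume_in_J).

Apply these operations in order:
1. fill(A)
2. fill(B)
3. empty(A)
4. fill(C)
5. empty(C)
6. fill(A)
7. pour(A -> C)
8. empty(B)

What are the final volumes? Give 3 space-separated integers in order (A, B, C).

Step 1: fill(A) -> (A=5 B=0 C=0)
Step 2: fill(B) -> (A=5 B=7 C=0)
Step 3: empty(A) -> (A=0 B=7 C=0)
Step 4: fill(C) -> (A=0 B=7 C=9)
Step 5: empty(C) -> (A=0 B=7 C=0)
Step 6: fill(A) -> (A=5 B=7 C=0)
Step 7: pour(A -> C) -> (A=0 B=7 C=5)
Step 8: empty(B) -> (A=0 B=0 C=5)

Answer: 0 0 5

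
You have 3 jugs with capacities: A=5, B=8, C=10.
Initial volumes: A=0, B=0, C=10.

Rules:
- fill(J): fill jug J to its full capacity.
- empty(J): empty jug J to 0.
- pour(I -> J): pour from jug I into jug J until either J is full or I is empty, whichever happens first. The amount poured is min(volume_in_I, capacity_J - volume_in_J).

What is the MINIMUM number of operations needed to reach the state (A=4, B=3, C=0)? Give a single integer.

BFS from (A=0, B=0, C=10). One shortest path:
  1. pour(C -> B) -> (A=0 B=8 C=2)
  2. empty(B) -> (A=0 B=0 C=2)
  3. pour(C -> B) -> (A=0 B=2 C=0)
  4. fill(C) -> (A=0 B=2 C=10)
  5. pour(C -> B) -> (A=0 B=8 C=4)
  6. pour(B -> A) -> (A=5 B=3 C=4)
  7. empty(A) -> (A=0 B=3 C=4)
  8. pour(C -> A) -> (A=4 B=3 C=0)
Reached target in 8 moves.

Answer: 8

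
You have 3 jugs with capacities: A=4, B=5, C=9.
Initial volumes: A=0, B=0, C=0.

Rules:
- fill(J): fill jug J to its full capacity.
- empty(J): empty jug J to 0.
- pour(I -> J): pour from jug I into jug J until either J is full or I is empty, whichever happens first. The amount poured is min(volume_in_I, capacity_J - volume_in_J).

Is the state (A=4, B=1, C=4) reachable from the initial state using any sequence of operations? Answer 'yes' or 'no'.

Answer: yes

Derivation:
BFS from (A=0, B=0, C=0):
  1. fill(C) -> (A=0 B=0 C=9)
  2. pour(C -> B) -> (A=0 B=5 C=4)
  3. pour(B -> A) -> (A=4 B=1 C=4)
Target reached → yes.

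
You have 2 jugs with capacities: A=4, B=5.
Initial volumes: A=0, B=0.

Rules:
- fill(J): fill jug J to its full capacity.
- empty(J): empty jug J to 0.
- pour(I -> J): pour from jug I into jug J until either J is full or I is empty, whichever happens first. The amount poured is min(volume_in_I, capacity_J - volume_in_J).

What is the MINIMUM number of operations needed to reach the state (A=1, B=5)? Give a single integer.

BFS from (A=0, B=0). One shortest path:
  1. fill(B) -> (A=0 B=5)
  2. pour(B -> A) -> (A=4 B=1)
  3. empty(A) -> (A=0 B=1)
  4. pour(B -> A) -> (A=1 B=0)
  5. fill(B) -> (A=1 B=5)
Reached target in 5 moves.

Answer: 5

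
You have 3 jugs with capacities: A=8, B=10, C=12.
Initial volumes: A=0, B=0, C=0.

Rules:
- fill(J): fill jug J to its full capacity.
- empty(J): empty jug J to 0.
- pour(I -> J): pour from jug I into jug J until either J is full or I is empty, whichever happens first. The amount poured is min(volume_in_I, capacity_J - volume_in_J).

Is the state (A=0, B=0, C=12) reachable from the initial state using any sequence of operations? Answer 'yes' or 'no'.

BFS from (A=0, B=0, C=0):
  1. fill(C) -> (A=0 B=0 C=12)
Target reached → yes.

Answer: yes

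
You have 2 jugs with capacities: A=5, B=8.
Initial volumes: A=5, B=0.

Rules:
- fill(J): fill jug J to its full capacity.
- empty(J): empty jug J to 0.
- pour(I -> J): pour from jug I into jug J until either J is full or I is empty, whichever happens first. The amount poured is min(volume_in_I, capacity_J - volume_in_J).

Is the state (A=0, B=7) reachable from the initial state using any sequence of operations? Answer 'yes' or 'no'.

BFS from (A=5, B=0):
  1. pour(A -> B) -> (A=0 B=5)
  2. fill(A) -> (A=5 B=5)
  3. pour(A -> B) -> (A=2 B=8)
  4. empty(B) -> (A=2 B=0)
  5. pour(A -> B) -> (A=0 B=2)
  6. fill(A) -> (A=5 B=2)
  7. pour(A -> B) -> (A=0 B=7)
Target reached → yes.

Answer: yes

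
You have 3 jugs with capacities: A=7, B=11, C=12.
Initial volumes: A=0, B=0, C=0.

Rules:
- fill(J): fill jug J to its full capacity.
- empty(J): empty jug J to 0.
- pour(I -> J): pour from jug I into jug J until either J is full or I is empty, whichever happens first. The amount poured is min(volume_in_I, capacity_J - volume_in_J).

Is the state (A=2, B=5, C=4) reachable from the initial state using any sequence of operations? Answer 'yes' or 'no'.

Answer: no

Derivation:
BFS explored all 588 reachable states.
Reachable set includes: (0,0,0), (0,0,1), (0,0,2), (0,0,3), (0,0,4), (0,0,5), (0,0,6), (0,0,7), (0,0,8), (0,0,9), (0,0,10), (0,0,11) ...
Target (A=2, B=5, C=4) not in reachable set → no.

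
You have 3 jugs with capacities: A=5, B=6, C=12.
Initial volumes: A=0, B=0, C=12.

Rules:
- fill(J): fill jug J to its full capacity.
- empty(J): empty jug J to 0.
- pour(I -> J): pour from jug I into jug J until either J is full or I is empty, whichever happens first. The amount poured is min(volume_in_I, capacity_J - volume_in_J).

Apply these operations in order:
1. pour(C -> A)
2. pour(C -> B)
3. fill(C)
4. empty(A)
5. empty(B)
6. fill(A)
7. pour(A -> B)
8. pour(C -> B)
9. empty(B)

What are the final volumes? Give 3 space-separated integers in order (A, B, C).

Step 1: pour(C -> A) -> (A=5 B=0 C=7)
Step 2: pour(C -> B) -> (A=5 B=6 C=1)
Step 3: fill(C) -> (A=5 B=6 C=12)
Step 4: empty(A) -> (A=0 B=6 C=12)
Step 5: empty(B) -> (A=0 B=0 C=12)
Step 6: fill(A) -> (A=5 B=0 C=12)
Step 7: pour(A -> B) -> (A=0 B=5 C=12)
Step 8: pour(C -> B) -> (A=0 B=6 C=11)
Step 9: empty(B) -> (A=0 B=0 C=11)

Answer: 0 0 11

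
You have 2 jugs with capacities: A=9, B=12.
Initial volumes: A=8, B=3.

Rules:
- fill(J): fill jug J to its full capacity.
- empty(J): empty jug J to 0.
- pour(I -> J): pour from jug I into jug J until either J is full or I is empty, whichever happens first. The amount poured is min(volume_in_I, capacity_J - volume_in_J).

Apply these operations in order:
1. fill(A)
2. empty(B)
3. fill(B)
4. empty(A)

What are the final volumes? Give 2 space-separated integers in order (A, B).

Answer: 0 12

Derivation:
Step 1: fill(A) -> (A=9 B=3)
Step 2: empty(B) -> (A=9 B=0)
Step 3: fill(B) -> (A=9 B=12)
Step 4: empty(A) -> (A=0 B=12)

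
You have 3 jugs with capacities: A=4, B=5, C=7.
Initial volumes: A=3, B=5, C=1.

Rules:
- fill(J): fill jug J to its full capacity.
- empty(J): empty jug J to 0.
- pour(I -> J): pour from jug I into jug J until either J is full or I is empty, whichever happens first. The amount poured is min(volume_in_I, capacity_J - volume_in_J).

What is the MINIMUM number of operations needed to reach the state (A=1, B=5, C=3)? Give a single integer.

Answer: 4

Derivation:
BFS from (A=3, B=5, C=1). One shortest path:
  1. pour(A -> C) -> (A=0 B=5 C=4)
  2. pour(B -> A) -> (A=4 B=1 C=4)
  3. pour(A -> C) -> (A=1 B=1 C=7)
  4. pour(C -> B) -> (A=1 B=5 C=3)
Reached target in 4 moves.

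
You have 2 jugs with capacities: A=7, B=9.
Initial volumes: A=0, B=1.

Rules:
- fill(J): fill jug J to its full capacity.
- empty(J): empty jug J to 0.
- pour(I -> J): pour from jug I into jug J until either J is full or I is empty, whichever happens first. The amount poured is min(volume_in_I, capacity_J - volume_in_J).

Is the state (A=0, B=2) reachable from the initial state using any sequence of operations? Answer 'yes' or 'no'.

Answer: yes

Derivation:
BFS from (A=0, B=1):
  1. fill(B) -> (A=0 B=9)
  2. pour(B -> A) -> (A=7 B=2)
  3. empty(A) -> (A=0 B=2)
Target reached → yes.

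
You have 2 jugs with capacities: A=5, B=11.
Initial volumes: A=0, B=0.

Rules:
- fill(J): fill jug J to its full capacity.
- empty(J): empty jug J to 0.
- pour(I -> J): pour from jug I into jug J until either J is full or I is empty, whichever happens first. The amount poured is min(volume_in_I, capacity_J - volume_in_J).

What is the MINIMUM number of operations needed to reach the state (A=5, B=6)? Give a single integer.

BFS from (A=0, B=0). One shortest path:
  1. fill(B) -> (A=0 B=11)
  2. pour(B -> A) -> (A=5 B=6)
Reached target in 2 moves.

Answer: 2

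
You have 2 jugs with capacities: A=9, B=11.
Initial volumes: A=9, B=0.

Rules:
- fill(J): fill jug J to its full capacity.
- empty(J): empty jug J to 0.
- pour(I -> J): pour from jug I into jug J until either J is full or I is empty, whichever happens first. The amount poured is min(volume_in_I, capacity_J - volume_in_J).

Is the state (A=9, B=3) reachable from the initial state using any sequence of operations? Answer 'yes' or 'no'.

Answer: yes

Derivation:
BFS from (A=9, B=0):
  1. pour(A -> B) -> (A=0 B=9)
  2. fill(A) -> (A=9 B=9)
  3. pour(A -> B) -> (A=7 B=11)
  4. empty(B) -> (A=7 B=0)
  5. pour(A -> B) -> (A=0 B=7)
  6. fill(A) -> (A=9 B=7)
  7. pour(A -> B) -> (A=5 B=11)
  8. empty(B) -> (A=5 B=0)
  9. pour(A -> B) -> (A=0 B=5)
  10. fill(A) -> (A=9 B=5)
  11. pour(A -> B) -> (A=3 B=11)
  12. empty(B) -> (A=3 B=0)
  13. pour(A -> B) -> (A=0 B=3)
  14. fill(A) -> (A=9 B=3)
Target reached → yes.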